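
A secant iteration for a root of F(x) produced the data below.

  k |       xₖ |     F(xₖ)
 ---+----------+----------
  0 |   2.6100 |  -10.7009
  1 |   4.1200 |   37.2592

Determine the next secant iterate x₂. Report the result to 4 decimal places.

x₂ = 4.1200 − 37.2592·(4.1200 − 2.6100) / (37.2592 − (-10.7009))
   = 4.1200 − (56.261392)/(47.960100) = 2.946913

2.9469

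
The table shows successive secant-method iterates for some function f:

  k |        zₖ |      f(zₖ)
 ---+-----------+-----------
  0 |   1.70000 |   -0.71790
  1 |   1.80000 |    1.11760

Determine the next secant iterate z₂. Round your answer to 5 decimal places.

z₂ = 1.80000 − 1.11760·(1.80000 − 1.70000) / (1.11760 − (-0.71790))
   = 1.80000 − (0.1117600)/(1.8355000) = 1.7391120

1.73911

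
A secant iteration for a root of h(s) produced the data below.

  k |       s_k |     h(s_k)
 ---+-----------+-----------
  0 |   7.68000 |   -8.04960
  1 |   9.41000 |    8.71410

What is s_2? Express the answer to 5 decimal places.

8.51071

s_2 = 9.41000 − 8.71410·(9.41000 − 7.68000) / (8.71410 − (-8.04960))
   = 9.41000 − (15.0753930)/(16.7637000) = 8.5107121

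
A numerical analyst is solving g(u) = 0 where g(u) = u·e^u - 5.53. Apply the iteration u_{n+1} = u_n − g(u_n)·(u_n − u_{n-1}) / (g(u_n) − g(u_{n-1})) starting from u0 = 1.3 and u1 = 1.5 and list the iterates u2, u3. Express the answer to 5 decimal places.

g(1.3) = -0.7599143, g(1.5) = 1.1925336
u2 = 1.5000000 − 1.1925336·(1.5000000 − 1.3000000) / (1.1925336 − (-0.7599143)) = 1.5000000 − (0.2385067)/(1.9524479) = 1.3778422
g(1.3778422) = -0.0650178
u3 = 1.3778422 − (-0.0650178)·(1.3778422 − 1.5000000) / (-0.0650178 − 1.1925336) = 1.3778422 − (0.0079424)/(-1.2575514) = 1.3841580

1.37784, 1.38416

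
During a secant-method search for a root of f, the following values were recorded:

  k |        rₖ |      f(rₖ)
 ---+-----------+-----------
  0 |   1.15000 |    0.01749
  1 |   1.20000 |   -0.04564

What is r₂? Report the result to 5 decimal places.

r₂ = 1.20000 − (-0.04564)·(1.20000 − 1.15000) / (-0.04564 − 0.01749)
   = 1.20000 − (-0.0022820)/(-0.0631300) = 1.1638524

1.16385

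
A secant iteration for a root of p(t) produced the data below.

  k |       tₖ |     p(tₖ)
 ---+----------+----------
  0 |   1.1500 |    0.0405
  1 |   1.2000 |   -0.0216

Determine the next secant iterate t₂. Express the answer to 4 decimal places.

t₂ = 1.2000 − (-0.0216)·(1.2000 − 1.1500) / (-0.0216 − 0.0405)
   = 1.2000 − (-0.001080)/(-0.062100) = 1.182609

1.1826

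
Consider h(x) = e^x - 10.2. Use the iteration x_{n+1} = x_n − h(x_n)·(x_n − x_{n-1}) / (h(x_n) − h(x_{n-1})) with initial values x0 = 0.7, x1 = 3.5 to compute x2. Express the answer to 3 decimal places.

1.437

h(0.7) = -8.18625, h(3.5) = 22.91545
x2 = 3.50000 − 22.91545·(3.50000 − 0.70000) / (22.91545 − (-8.18625)) = 3.50000 − (64.16327)/(31.10170) = 1.43699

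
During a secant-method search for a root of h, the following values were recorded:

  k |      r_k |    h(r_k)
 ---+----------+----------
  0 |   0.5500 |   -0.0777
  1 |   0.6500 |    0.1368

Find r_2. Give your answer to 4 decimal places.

r_2 = 0.6500 − 0.1368·(0.6500 − 0.5500) / (0.1368 − (-0.0777))
   = 0.6500 − (0.013680)/(0.214500) = 0.586224

0.5862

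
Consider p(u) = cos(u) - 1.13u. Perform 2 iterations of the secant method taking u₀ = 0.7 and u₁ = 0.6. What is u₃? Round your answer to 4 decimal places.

0.6852

p(0.7) = -0.026158, p(0.6) = 0.147336
u₂ = 0.600000 − 0.147336·(0.600000 − 0.700000) / (0.147336 − (-0.026158)) = 0.600000 − (-0.014734)/(0.173493) = 0.684923
p(0.684923) = 0.000505
u₃ = 0.684923 − 0.000505·(0.684923 − 0.600000) / (0.000505 − 0.147336) = 0.684923 − (0.000043)/(-0.146831) = 0.685215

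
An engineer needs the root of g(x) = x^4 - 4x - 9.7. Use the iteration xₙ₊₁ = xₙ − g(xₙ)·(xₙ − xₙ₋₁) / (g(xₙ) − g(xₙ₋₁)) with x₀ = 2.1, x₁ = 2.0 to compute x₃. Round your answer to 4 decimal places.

2.0579

g(2.1) = 1.348100, g(2.0) = -1.700000
x₂ = 2.000000 − (-1.700000)·(2.000000 − 2.100000) / (-1.700000 − 1.348100) = 2.000000 − (0.170000)/(-3.048100) = 2.055772
g(2.055772) = -0.062320
x₃ = 2.055772 − (-0.062320)·(2.055772 − 2.000000) / (-0.062320 − (-1.700000)) = 2.055772 − (-0.003476)/(1.637680) = 2.057895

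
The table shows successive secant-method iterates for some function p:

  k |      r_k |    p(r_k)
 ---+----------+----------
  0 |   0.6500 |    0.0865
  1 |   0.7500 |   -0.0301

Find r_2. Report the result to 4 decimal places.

0.7242

r_2 = 0.7500 − (-0.0301)·(0.7500 − 0.6500) / (-0.0301 − 0.0865)
   = 0.7500 − (-0.003010)/(-0.116600) = 0.724185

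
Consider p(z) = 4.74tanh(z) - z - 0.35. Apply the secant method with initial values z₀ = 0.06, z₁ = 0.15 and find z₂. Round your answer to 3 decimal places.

p(0.06) = -0.12594, p(0.15) = 0.20572
z₂ = 0.15000 − 0.20572·(0.15000 − 0.06000) / (0.20572 − (-0.12594)) = 0.15000 − (0.01851)/(0.33166) = 0.09418

0.094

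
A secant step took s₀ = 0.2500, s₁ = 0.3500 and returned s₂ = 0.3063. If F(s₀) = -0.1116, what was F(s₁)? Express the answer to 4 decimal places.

0.0866

The secant line through (0.2500, -0.1116) and (0.3500, F(s₁)) crosses zero at s₂ = 0.3063.
So (0.2500, -0.1116), (0.3500, F(s₁)), (0.3063, 0) are collinear:
F(s₁) = -0.1116 · (0.3500 − 0.3063) / (0.2500 − 0.3063) = -0.1116 · (0.043700)/(-0.056300) = 0.086624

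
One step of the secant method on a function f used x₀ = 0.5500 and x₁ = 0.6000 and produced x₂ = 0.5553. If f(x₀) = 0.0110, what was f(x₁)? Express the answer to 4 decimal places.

-0.0928

The secant line through (0.5500, 0.0110) and (0.6000, f(x₁)) crosses zero at x₂ = 0.5553.
So (0.5500, 0.0110), (0.6000, f(x₁)), (0.5553, 0) are collinear:
f(x₁) = 0.0110 · (0.6000 − 0.5553) / (0.5500 − 0.5553) = 0.0110 · (0.044700)/(-0.005300) = -0.092774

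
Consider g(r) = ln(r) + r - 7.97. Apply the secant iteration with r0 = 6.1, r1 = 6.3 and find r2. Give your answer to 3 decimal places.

6.153

g(6.1) = -0.06171, g(6.3) = 0.17055
r2 = 6.30000 − 0.17055·(6.30000 − 6.10000) / (0.17055 − (-0.06171)) = 6.30000 − (0.03411)/(0.23226) = 6.15314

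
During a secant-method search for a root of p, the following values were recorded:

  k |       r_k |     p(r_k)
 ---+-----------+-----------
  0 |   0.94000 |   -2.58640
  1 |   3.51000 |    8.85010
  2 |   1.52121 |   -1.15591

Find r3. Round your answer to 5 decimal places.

1.75096

r3 = 1.52121 − (-1.15591)·(1.52121 − 3.51000) / (-1.15591 − 8.85010)
   = 1.52121 − (2.2988622)/(-10.0060100) = 1.7509581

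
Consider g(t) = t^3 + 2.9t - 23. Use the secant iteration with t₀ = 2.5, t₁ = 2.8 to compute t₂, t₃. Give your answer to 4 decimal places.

2.5052, 2.5057

g(2.5) = -0.125000, g(2.8) = 7.072000
t₂ = 2.800000 − 7.072000·(2.800000 − 2.500000) / (7.072000 − (-0.125000)) = 2.800000 − (2.121600)/(7.197000) = 2.505211
g(2.505211) = -0.011989
t₃ = 2.505211 − (-0.011989)·(2.505211 − 2.800000) / (-0.011989 − 7.072000) = 2.505211 − (0.003534)/(-7.083989) = 2.505709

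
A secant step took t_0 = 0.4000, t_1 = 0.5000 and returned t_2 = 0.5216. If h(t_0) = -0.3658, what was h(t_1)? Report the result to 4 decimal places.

-0.0650

The secant line through (0.4000, -0.3658) and (0.5000, h(t_1)) crosses zero at t_2 = 0.5216.
So (0.4000, -0.3658), (0.5000, h(t_1)), (0.5216, 0) are collinear:
h(t_1) = -0.3658 · (0.5000 − 0.5216) / (0.4000 − 0.5216) = -0.3658 · (-0.021600)/(-0.121600) = -0.064978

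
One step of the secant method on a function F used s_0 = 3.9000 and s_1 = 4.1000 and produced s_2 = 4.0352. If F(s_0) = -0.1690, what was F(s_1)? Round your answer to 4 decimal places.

The secant line through (3.9000, -0.1690) and (4.1000, F(s_1)) crosses zero at s_2 = 4.0352.
So (3.9000, -0.1690), (4.1000, F(s_1)), (4.0352, 0) are collinear:
F(s_1) = -0.1690 · (4.1000 − 4.0352) / (3.9000 − 4.0352) = -0.1690 · (0.064800)/(-0.135200) = 0.081000

0.0810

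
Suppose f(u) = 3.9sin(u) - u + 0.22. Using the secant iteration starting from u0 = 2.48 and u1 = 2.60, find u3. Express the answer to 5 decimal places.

f(2.48) = 0.1360596, f(2.60) = -0.3695446
u2 = 2.6000000 − (-0.3695446)·(2.6000000 − 2.4800000) / (-0.3695446 − 0.1360596) = 2.6000000 − (-0.0443454)/(-0.5056043) = 2.5122924
f(2.5122924) = 0.0031667
u3 = 2.5122924 − 0.0031667·(2.5122924 − 2.6000000) / (0.0031667 − (-0.3695446)) = 2.5122924 − (-0.0002777)/(0.3727113) = 2.5130375

2.51304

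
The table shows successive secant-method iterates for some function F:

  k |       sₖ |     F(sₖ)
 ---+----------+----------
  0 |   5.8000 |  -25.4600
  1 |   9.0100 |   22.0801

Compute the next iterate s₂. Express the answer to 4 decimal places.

7.5191

s₂ = 9.0100 − 22.0801·(9.0100 − 5.8000) / (22.0801 − (-25.4600))
   = 9.0100 − (70.877121)/(47.540100) = 7.519109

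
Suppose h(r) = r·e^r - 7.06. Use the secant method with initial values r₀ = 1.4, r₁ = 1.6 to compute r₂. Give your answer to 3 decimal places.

h(1.4) = -1.38272, h(1.6) = 0.86485
r₂ = 1.60000 − 0.86485·(1.60000 − 1.40000) / (0.86485 − (-1.38272)) = 1.60000 − (0.17297)/(2.24757) = 1.52304

1.523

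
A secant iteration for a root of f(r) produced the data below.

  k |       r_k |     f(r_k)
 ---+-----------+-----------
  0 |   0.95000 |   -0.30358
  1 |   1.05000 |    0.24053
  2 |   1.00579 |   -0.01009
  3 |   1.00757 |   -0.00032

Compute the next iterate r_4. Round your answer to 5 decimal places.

r_4 = 1.00757 − (-0.00032)·(1.00757 − 1.00579) / (-0.00032 − (-0.01009))
   = 1.00757 − (-0.0000006)/(0.0097700) = 1.0076283

1.00763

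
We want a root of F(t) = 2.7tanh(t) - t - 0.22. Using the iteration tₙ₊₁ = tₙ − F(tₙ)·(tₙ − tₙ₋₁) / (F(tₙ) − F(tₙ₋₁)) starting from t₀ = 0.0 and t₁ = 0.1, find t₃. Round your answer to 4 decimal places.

F(0.0) = -0.220000, F(0.1) = -0.050896
t₂ = 0.100000 − (-0.050896)·(0.100000 − 0.000000) / (-0.050896 − (-0.220000)) = 0.100000 − (-0.005090)/(0.169104) = 0.130098
F(0.130098) = -0.000802
t₃ = 0.130098 − (-0.000802)·(0.130098 − 0.100000) / (-0.000802 − (-0.050896)) = 0.130098 − (-0.000024)/(0.050094) = 0.130580

0.1306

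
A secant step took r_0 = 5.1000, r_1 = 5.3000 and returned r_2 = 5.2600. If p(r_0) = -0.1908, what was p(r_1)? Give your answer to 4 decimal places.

The secant line through (5.1000, -0.1908) and (5.3000, p(r_1)) crosses zero at r_2 = 5.2600.
So (5.1000, -0.1908), (5.3000, p(r_1)), (5.2600, 0) are collinear:
p(r_1) = -0.1908 · (5.3000 − 5.2600) / (5.1000 − 5.2600) = -0.1908 · (0.040000)/(-0.160000) = 0.047700

0.0477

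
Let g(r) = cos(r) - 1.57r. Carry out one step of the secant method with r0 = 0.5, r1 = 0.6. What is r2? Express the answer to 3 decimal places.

0.544

g(0.5) = 0.09258, g(0.6) = -0.11666
r2 = 0.60000 − (-0.11666)·(0.60000 − 0.50000) / (-0.11666 − 0.09258) = 0.60000 − (-0.01167)/(-0.20925) = 0.54425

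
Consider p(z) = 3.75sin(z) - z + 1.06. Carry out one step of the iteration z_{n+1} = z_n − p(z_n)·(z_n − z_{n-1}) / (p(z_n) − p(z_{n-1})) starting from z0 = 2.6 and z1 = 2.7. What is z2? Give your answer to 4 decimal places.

p(2.6) = 0.393130, p(2.7) = -0.037325
z2 = 2.700000 − (-0.037325)·(2.700000 − 2.600000) / (-0.037325 − 0.393130) = 2.700000 − (-0.003733)/(-0.430456) = 2.691329

2.6913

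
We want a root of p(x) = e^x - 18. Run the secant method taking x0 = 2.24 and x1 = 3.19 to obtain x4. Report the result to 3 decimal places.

p(2.24) = -8.60667, p(3.19) = 6.28843
x2 = 3.19000 − 6.28843·(3.19000 − 2.24000) / (6.28843 − (-8.60667)) = 3.19000 − (5.97401)/(14.89510) = 2.78893
p(2.78893) = -1.73642
x3 = 2.78893 − (-1.73642)·(2.78893 − 3.19000) / (-1.73642 − 6.28843) = 2.78893 − (0.69643)/(-8.02485) = 2.87571
p(2.87571) = -0.26195
x4 = 2.87571 − (-0.26195)·(2.87571 − 2.78893) / (-0.26195 − (-1.73642)) = 2.87571 − (-0.02273)/(1.47448) = 2.89113

2.891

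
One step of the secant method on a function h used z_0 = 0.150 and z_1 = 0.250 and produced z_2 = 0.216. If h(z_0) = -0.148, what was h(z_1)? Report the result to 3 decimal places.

The secant line through (0.150, -0.148) and (0.250, h(z_1)) crosses zero at z_2 = 0.216.
So (0.150, -0.148), (0.250, h(z_1)), (0.216, 0) are collinear:
h(z_1) = -0.148 · (0.250 − 0.216) / (0.150 − 0.216) = -0.148 · (0.03400)/(-0.06600) = 0.07624

0.076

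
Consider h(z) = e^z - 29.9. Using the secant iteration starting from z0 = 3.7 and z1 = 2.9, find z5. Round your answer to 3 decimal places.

h(3.7) = 10.54730, h(2.9) = -11.72585
z2 = 2.90000 − (-11.72585)·(2.90000 − 3.70000) / (-11.72585 − 10.54730) = 2.90000 − (9.38068)/(-22.27316) = 3.32117
h(3.32117) = -2.20740
z3 = 3.32117 − (-2.20740)·(3.32117 − 2.90000) / (-2.20740 − (-11.72585)) = 3.32117 − (-0.92968)/(9.51846) = 3.41884
h(3.41884) = 0.63387
z4 = 3.41884 − 0.63387·(3.41884 − 3.32117) / (0.63387 − (-2.20740)) = 3.41884 − (0.06191)/(2.84126) = 3.39705
h(3.39705) = -0.02426
z5 = 3.39705 − (-0.02426)·(3.39705 − 3.41884) / (-0.02426 − 0.63387) = 3.39705 − (0.00053)/(-0.65813) = 3.39785

3.398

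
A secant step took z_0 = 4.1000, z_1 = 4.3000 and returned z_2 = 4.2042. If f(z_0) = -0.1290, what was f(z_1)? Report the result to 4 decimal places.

The secant line through (4.1000, -0.1290) and (4.3000, f(z_1)) crosses zero at z_2 = 4.2042.
So (4.1000, -0.1290), (4.3000, f(z_1)), (4.2042, 0) are collinear:
f(z_1) = -0.1290 · (4.3000 − 4.2042) / (4.1000 − 4.2042) = -0.1290 · (0.095800)/(-0.104200) = 0.118601

0.1186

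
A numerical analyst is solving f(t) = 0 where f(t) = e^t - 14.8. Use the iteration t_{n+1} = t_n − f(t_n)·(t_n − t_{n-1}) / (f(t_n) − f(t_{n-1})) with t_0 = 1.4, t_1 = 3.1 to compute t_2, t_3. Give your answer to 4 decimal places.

2.4068, 2.6380

f(1.4) = -10.744800, f(3.1) = 7.397951
t_2 = 3.100000 − 7.397951·(3.100000 − 1.400000) / (7.397951 − (-10.744800)) = 3.100000 − (12.576517)/(18.142751) = 2.406802
f(2.406802) = -3.701587
t_3 = 2.406802 − (-3.701587)·(2.406802 − 3.100000) / (-3.701587 − 7.397951) = 2.406802 − (2.565933)/(-11.099539) = 2.637977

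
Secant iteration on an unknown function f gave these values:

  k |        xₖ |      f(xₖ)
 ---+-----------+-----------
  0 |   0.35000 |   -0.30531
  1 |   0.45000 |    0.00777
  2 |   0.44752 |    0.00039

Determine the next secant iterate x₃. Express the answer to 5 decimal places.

x₃ = 0.44752 − 0.00039·(0.44752 − 0.45000) / (0.00039 − 0.00777)
   = 0.44752 − (-0.0000010)/(-0.0073800) = 0.4473889

0.44739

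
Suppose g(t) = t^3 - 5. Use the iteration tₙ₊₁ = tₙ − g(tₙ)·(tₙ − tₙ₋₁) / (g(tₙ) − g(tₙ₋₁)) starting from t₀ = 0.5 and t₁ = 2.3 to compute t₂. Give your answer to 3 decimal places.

1.229

g(0.5) = -4.87500, g(2.3) = 7.16700
t₂ = 2.30000 − 7.16700·(2.30000 − 0.50000) / (7.16700 − (-4.87500)) = 2.30000 − (12.90060)/(12.04200) = 1.22870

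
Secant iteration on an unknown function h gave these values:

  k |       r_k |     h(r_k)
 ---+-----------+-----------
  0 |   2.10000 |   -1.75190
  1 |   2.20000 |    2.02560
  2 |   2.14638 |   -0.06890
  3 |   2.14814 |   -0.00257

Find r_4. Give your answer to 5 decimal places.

r_4 = 2.14814 − (-0.00257)·(2.14814 − 2.14638) / (-0.00257 − (-0.06890))
   = 2.14814 − (-0.0000045)/(0.0663300) = 2.1482082

2.14821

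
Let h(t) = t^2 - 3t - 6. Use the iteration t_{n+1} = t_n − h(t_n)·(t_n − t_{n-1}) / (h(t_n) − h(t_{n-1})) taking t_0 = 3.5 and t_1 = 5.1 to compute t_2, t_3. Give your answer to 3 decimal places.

4.259, 4.359

h(3.5) = -4.25000, h(5.1) = 4.71000
t_2 = 5.10000 − 4.71000·(5.10000 − 3.50000) / (4.71000 − (-4.25000)) = 5.10000 − (7.53600)/(8.96000) = 4.25893
h(4.25893) = -0.63831
t_3 = 4.25893 − (-0.63831)·(4.25893 − 5.10000) / (-0.63831 − 4.71000) = 4.25893 − (0.53687)/(-5.34831) = 4.35931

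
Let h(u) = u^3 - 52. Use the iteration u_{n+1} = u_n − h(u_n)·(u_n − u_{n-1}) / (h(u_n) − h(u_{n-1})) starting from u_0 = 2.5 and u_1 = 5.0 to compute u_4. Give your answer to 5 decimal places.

3.74626

h(2.5) = -36.3750000, h(5.0) = 73.0000000
u_2 = 5.0000000 − 73.0000000·(5.0000000 − 2.5000000) / (73.0000000 − (-36.3750000)) = 5.0000000 − (182.5000000)/(109.3750000) = 3.3314286
h(3.3314286) = -15.0264188
u_3 = 3.3314286 − (-15.0264188)·(3.3314286 − 5.0000000) / (-15.0264188 − 73.0000000) = 3.3314286 − (25.0726530)/(-88.0264188) = 3.6162596
h(3.6162596) = -4.7089683
u_4 = 3.6162596 − (-4.7089683)·(3.6162596 − 3.3314286) / (-4.7089683 − (-15.0264188)) = 3.6162596 − (-1.3412601)/(10.3174505) = 3.7462588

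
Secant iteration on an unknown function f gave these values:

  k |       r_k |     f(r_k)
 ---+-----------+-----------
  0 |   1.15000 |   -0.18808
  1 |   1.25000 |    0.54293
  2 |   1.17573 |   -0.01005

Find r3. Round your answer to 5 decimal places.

r3 = 1.17573 − (-0.01005)·(1.17573 − 1.25000) / (-0.01005 − 0.54293)
   = 1.17573 − (0.0007464)/(-0.5529800) = 1.1770798

1.17708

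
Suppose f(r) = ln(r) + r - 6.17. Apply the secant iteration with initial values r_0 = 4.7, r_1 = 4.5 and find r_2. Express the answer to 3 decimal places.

4.636

f(4.7) = 0.07756, f(4.5) = -0.16592
r_2 = 4.50000 − (-0.16592)·(4.50000 − 4.70000) / (-0.16592 − 0.07756) = 4.50000 − (0.03318)/(-0.24349) = 4.63629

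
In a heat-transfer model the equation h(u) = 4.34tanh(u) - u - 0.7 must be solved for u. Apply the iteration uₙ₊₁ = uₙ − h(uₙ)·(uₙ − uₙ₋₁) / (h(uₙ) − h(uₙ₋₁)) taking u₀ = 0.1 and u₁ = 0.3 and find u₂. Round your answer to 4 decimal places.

h(0.1) = -0.367441, h(0.3) = 0.264297
u₂ = 0.300000 − 0.264297·(0.300000 − 0.100000) / (0.264297 − (-0.367441)) = 0.300000 − (0.052859)/(0.631738) = 0.216327

0.2163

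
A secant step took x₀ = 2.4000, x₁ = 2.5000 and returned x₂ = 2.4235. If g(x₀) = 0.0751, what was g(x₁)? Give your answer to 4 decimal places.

The secant line through (2.4000, 0.0751) and (2.5000, g(x₁)) crosses zero at x₂ = 2.4235.
So (2.4000, 0.0751), (2.5000, g(x₁)), (2.4235, 0) are collinear:
g(x₁) = 0.0751 · (2.5000 − 2.4235) / (2.4000 − 2.4235) = 0.0751 · (0.076500)/(-0.023500) = -0.244474

-0.2445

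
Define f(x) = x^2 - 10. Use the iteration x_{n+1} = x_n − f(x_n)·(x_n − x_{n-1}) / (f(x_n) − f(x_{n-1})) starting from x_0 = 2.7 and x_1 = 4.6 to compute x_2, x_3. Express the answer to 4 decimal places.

f(2.7) = -2.710000, f(4.6) = 11.160000
x_2 = 4.600000 − 11.160000·(4.600000 − 2.700000) / (11.160000 − (-2.710000)) = 4.600000 − (21.204000)/(13.870000) = 3.071233
f(3.071233) = -0.567529
x_3 = 3.071233 − (-0.567529)·(3.071233 − 4.600000) / (-0.567529 − 11.160000) = 3.071233 − (0.867619)/(-11.727529) = 3.145214

3.0712, 3.1452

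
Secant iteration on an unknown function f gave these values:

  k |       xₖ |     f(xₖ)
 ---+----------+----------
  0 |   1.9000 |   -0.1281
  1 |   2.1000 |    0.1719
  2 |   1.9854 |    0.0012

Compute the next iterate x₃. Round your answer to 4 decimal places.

1.9846

x₃ = 1.9854 − 0.0012·(1.9854 − 2.1000) / (0.0012 − 0.1719)
   = 1.9854 − (-0.000138)/(-0.170700) = 1.984594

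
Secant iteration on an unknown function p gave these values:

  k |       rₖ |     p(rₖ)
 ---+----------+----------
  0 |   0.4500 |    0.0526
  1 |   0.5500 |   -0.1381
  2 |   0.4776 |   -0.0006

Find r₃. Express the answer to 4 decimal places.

r₃ = 0.4776 − (-0.0006)·(0.4776 − 0.5500) / (-0.0006 − (-0.1381))
   = 0.4776 − (0.000043)/(0.137500) = 0.477284

0.4773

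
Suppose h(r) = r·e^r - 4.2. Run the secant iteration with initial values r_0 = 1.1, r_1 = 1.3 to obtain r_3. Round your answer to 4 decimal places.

h(1.1) = -0.895417, h(1.3) = 0.570086
r_2 = 1.300000 − 0.570086·(1.300000 − 1.100000) / (0.570086 − (-0.895417)) = 1.300000 − (0.114017)/(1.465503) = 1.222199
h(1.222199) = -0.051067
r_3 = 1.222199 − (-0.051067)·(1.222199 − 1.300000) / (-0.051067 − 0.570086) = 1.222199 − (0.003973)/(-0.621152) = 1.228596

1.2286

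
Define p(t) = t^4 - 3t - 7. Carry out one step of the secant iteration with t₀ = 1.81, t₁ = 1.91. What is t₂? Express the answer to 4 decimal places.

1.8846

p(1.81) = -1.697169, p(1.91) = 0.578634
t₂ = 1.910000 − 0.578634·(1.910000 − 1.810000) / (0.578634 − (-1.697169)) = 1.910000 − (0.057863)/(2.275802) = 1.884575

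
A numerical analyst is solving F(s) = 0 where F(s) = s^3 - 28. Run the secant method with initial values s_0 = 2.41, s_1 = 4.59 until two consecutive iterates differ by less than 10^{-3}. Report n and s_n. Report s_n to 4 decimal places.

F(2.41) = -14.002479, F(4.59) = 68.702579
s_2 = 4.590000 − 68.702579·(2.180000)/(82.705058) = 2.779088;  |Δ| = 1.810912
F(2.779088) = -6.536197
s_3 = 2.779088 − (-6.536197)·(-1.810912)/(-75.238776) = 2.936406;  |Δ| = 0.157319
F(2.936406) = -2.680887
s_4 = 2.936406 − (-2.680887)·(0.157319)/(3.855310) = 3.045802;  |Δ| = 0.109396
F(3.045802) = 0.255632
s_5 = 3.045802 − 0.255632·(0.109396)/(2.936519) = 3.036279;  |Δ| = 0.009523
F(3.036279) = -0.008578
s_6 = 3.036279 − (-0.008578)·(-0.009523)/(-0.264209) = 3.036588;  |Δ| = 0.000309
|s_6 − s_5| = 0.000309 < 10^{-3}

n = 6, s_n = 3.0366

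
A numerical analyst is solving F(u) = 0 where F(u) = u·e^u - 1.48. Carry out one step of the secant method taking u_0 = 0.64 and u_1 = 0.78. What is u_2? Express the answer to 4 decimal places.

F(0.64) = -0.266252, F(0.78) = 0.221548
u_2 = 0.780000 − 0.221548·(0.780000 − 0.640000) / (0.221548 − (-0.266252)) = 0.780000 − (0.031017)/(0.487801) = 0.716415

0.7164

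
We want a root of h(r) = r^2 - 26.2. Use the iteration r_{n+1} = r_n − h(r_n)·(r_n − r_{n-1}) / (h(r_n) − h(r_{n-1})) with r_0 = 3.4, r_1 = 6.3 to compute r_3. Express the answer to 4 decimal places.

h(3.4) = -14.640000, h(6.3) = 13.490000
r_2 = 6.300000 − 13.490000·(6.300000 − 3.400000) / (13.490000 − (-14.640000)) = 6.300000 − (39.121000)/(28.130000) = 4.909278
h(4.909278) = -2.098986
r_3 = 4.909278 − (-2.098986)·(4.909278 − 6.300000) / (-2.098986 − 13.490000) = 4.909278 − (2.919105)/(-15.588986) = 5.096533

5.0965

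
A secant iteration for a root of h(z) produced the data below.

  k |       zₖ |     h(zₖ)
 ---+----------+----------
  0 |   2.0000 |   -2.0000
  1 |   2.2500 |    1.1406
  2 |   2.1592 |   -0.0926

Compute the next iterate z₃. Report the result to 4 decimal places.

2.1660

z₃ = 2.1592 − (-0.0926)·(2.1592 − 2.2500) / (-0.0926 − 1.1406)
   = 2.1592 − (0.008408)/(-1.233200) = 2.166018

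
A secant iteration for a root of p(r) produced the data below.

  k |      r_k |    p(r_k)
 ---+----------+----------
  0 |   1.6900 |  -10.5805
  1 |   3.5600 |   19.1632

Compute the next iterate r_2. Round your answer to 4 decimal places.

2.3552

r_2 = 3.5600 − 19.1632·(3.5600 − 1.6900) / (19.1632 − (-10.5805))
   = 3.5600 − (35.835184)/(29.743700) = 2.355201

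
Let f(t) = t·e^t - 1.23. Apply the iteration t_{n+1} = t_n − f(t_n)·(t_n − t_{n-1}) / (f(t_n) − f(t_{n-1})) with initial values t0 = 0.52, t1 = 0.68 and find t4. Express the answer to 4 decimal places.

0.6452

f(0.52) = -0.355346, f(0.68) = 0.112237
t2 = 0.680000 − 0.112237·(0.680000 − 0.520000) / (0.112237 − (-0.355346)) = 0.680000 − (0.017958)/(0.467582) = 0.641594
f(0.641594) = -0.011288
t3 = 0.641594 − (-0.011288)·(0.641594 − 0.680000) / (-0.011288 − 0.112237) = 0.641594 − (0.000434)/(-0.123525) = 0.645104
f(0.645104) = -0.000313
t4 = 0.645104 − (-0.000313)·(0.645104 − 0.641594) / (-0.000313 − (-0.011288)) = 0.645104 − (-0.000001)/(0.010974) = 0.645204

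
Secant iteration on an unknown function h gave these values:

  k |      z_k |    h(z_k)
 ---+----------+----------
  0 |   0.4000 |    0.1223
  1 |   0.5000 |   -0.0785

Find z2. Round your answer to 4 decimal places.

0.4609

z2 = 0.5000 − (-0.0785)·(0.5000 − 0.4000) / (-0.0785 − 0.1223)
   = 0.5000 − (-0.007850)/(-0.200800) = 0.460906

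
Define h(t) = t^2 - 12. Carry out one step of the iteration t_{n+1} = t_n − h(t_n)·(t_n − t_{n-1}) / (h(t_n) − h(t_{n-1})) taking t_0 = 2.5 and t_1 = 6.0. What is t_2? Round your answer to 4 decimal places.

h(2.5) = -5.750000, h(6.0) = 24.000000
t_2 = 6.000000 − 24.000000·(6.000000 − 2.500000) / (24.000000 − (-5.750000)) = 6.000000 − (84.000000)/(29.750000) = 3.176471

3.1765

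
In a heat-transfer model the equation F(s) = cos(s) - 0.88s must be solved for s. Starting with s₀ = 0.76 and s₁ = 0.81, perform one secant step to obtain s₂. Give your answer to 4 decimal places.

0.7953

F(0.76) = 0.056036, F(0.81) = -0.023302
s₂ = 0.810000 − (-0.023302)·(0.810000 − 0.760000) / (-0.023302 − 0.056036) = 0.810000 − (-0.001165)/(-0.079338) = 0.795315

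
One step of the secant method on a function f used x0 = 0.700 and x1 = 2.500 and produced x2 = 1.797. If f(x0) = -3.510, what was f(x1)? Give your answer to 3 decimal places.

The secant line through (0.700, -3.510) and (2.500, f(x1)) crosses zero at x2 = 1.797.
So (0.700, -3.510), (2.500, f(x1)), (1.797, 0) are collinear:
f(x1) = -3.510 · (2.500 − 1.797) / (0.700 − 1.797) = -3.510 · (0.70300)/(-1.09700) = 2.24934

2.249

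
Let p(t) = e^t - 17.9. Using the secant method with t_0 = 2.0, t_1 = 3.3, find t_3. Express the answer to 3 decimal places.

2.847

p(2.0) = -10.51094, p(3.3) = 9.21264
t_2 = 3.30000 − 9.21264·(3.30000 − 2.00000) / (9.21264 − (-10.51094)) = 3.30000 − (11.97643)/(19.72358) = 2.69279
p(2.69279) = -3.12722
t_3 = 2.69279 − (-3.12722)·(2.69279 − 3.30000) / (-3.12722 − 9.21264) = 2.69279 − (1.89889)/(-12.33986) = 2.84667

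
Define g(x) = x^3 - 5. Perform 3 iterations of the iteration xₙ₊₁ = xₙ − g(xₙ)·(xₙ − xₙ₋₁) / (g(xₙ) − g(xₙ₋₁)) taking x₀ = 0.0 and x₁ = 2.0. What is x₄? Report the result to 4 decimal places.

g(0.0) = -5.000000, g(2.0) = 3.000000
x₂ = 2.000000 − 3.000000·(2.000000 − 0.000000) / (3.000000 − (-5.000000)) = 2.000000 − (6.000000)/(8.000000) = 1.250000
g(1.250000) = -3.046875
x₃ = 1.250000 − (-3.046875)·(1.250000 − 2.000000) / (-3.046875 − 3.000000) = 1.250000 − (2.285156)/(-6.046875) = 1.627907
g(1.627907) = -0.685914
x₄ = 1.627907 − (-0.685914)·(1.627907 − 1.250000) / (-0.685914 − (-3.046875)) = 1.627907 − (-0.259212)/(2.360961) = 1.737698

1.7377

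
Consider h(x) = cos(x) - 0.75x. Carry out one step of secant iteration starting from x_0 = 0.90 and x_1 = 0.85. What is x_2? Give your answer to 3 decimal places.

h(0.90) = -0.05339, h(0.85) = 0.02248
x_2 = 0.85000 − 0.02248·(0.85000 − 0.90000) / (0.02248 − (-0.05339)) = 0.85000 − (-0.00112)/(0.07587) = 0.86482

0.865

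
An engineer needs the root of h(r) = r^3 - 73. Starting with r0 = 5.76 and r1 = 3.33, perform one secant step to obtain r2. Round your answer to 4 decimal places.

3.8986

h(5.76) = 118.102976, h(3.33) = -36.073963
r2 = 3.330000 − (-36.073963)·(3.330000 − 5.760000) / (-36.073963 − 118.102976) = 3.330000 − (87.659730)/(-154.176939) = 3.898566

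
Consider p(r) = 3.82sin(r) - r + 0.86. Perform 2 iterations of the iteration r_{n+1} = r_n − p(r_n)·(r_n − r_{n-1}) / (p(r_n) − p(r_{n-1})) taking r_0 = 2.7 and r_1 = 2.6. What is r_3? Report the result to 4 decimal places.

p(2.7) = -0.207409, p(2.6) = 0.229215
r_2 = 2.600000 − 0.229215·(2.600000 − 2.700000) / (0.229215 − (-0.207409)) = 2.600000 − (-0.022922)/(0.436624) = 2.652497
p(2.652497) = 0.002244
r_3 = 2.652497 − 0.002244·(2.652497 − 2.600000) / (0.002244 − 0.229215) = 2.652497 − (0.000118)/(-0.226971) = 2.653016

2.6530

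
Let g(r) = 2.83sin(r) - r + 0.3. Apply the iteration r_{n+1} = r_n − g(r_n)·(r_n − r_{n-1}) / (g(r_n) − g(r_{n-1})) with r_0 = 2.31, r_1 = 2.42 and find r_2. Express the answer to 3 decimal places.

g(2.31) = 0.08138, g(2.42) = -0.25056
r_2 = 2.42000 − (-0.25056)·(2.42000 − 2.31000) / (-0.25056 − 0.08138) = 2.42000 − (-0.02756)/(-0.33194) = 2.33697

2.337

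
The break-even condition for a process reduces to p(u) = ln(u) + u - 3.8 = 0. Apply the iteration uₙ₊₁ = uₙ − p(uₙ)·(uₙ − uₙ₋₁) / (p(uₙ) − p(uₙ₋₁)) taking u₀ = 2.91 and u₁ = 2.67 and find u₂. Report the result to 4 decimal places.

2.7789

p(2.91) = 0.178153, p(2.67) = -0.147922
u₂ = 2.670000 − (-0.147922)·(2.670000 − 2.910000) / (-0.147922 − 0.178153) = 2.670000 − (0.035501)/(-0.326075) = 2.778874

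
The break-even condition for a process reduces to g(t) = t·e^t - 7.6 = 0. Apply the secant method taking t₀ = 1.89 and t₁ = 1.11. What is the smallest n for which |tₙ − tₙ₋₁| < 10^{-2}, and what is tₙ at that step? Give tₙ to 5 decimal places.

n = 5, tₙ = 1.57425

g(1.89) = 4.9106068, g(1.11) = -4.2318622
t₂ = 1.1100000 − (-4.2318622)·(-0.7800000)/(-9.1424690) = 1.4710461;  |Δ| = 0.3610461
g(1.4710461) = -1.1953786
t₃ = 1.4710461 − (-1.1953786)·(0.3610461)/(3.0364836) = 1.6131798;  |Δ| = 0.1421337
g(1.6131798) = 0.4961372
t₄ = 1.6131798 − 0.4961372·(0.1421337)/(1.6915157) = 1.5714907;  |Δ| = 0.0416891
g(1.5714907) = -0.0351290
t₅ = 1.5714907 − (-0.0351290)·(-0.0416891)/(-0.5312661) = 1.5742473;  |Δ| = 0.0027566
|t₅ − t₄| = 0.0027566 < 10^{-2}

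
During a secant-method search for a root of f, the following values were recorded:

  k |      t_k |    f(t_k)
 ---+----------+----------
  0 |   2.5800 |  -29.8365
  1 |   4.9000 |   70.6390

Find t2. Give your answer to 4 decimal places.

t2 = 4.9000 − 70.6390·(4.9000 − 2.5800) / (70.6390 − (-29.8365))
   = 4.9000 − (163.882480)/(100.475500) = 3.268931

3.2689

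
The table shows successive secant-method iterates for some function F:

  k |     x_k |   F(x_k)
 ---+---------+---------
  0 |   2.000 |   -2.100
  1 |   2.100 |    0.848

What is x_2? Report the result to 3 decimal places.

2.071

x_2 = 2.100 − 0.848·(2.100 − 2.000) / (0.848 − (-2.100))
   = 2.100 − (0.08480)/(2.94800) = 2.07123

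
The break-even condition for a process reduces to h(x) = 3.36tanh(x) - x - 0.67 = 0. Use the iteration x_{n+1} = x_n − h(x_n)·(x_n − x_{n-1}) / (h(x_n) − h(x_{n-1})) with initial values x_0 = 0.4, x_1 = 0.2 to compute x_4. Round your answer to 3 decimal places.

h(0.4) = 0.20663, h(0.2) = -0.20682
x_2 = 0.20000 − (-0.20682)·(0.20000 − 0.40000) / (-0.20682 − 0.20663) = 0.20000 − (0.04136)/(-0.41345) = 0.30005
h(0.30005) = 0.00891
x_3 = 0.30005 − 0.00891·(0.30005 − 0.20000) / (0.00891 − (-0.20682)) = 0.30005 − (0.00089)/(0.21572) = 0.29592
h(0.29592) = 0.00032
x_4 = 0.29592 − 0.00032·(0.29592 − 0.30005) / (0.00032 − 0.00891) = 0.29592 − (0.00000)/(-0.00858) = 0.29576

0.296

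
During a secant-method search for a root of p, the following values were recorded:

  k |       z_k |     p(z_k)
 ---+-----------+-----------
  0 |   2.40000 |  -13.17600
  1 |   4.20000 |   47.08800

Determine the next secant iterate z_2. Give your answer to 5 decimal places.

z_2 = 4.20000 − 47.08800·(4.20000 − 2.40000) / (47.08800 − (-13.17600))
   = 4.20000 − (84.7584000)/(60.2640000) = 2.7935484

2.79355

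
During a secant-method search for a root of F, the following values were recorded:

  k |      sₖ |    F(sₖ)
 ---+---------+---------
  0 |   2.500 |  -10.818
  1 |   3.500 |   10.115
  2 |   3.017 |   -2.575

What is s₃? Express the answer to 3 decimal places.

3.115

s₃ = 3.017 − (-2.575)·(3.017 − 3.500) / (-2.575 − 10.115)
   = 3.017 − (1.24373)/(-12.69000) = 3.11501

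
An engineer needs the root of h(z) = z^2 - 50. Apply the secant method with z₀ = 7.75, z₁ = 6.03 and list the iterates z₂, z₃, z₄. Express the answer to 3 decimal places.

h(7.75) = 10.06250, h(6.03) = -13.63910
z₂ = 6.03000 − (-13.63910)·(6.03000 − 7.75000) / (-13.63910 − 10.06250) = 6.03000 − (23.45925)/(-23.70160) = 7.01978
h(7.01978) = -0.72276
z₃ = 7.01978 − (-0.72276)·(7.01978 − 6.03000) / (-0.72276 − (-13.63910)) = 7.01978 − (-0.71537)/(12.91634) = 7.07516
h(7.07516) = 0.05789
z₄ = 7.07516 − 0.05789·(7.07516 − 7.01978) / (0.05789 − (-0.72276)) = 7.07516 − (0.00321)/(0.78064) = 7.07105

7.020, 7.075, 7.071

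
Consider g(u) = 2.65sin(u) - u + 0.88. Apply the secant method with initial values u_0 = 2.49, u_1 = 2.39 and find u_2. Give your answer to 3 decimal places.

g(2.49) = -0.00290, g(2.39) = 0.29943
u_2 = 2.39000 − 0.29943·(2.39000 − 2.49000) / (0.29943 − (-0.00290)) = 2.39000 − (-0.02994)/(0.30233) = 2.48904

2.489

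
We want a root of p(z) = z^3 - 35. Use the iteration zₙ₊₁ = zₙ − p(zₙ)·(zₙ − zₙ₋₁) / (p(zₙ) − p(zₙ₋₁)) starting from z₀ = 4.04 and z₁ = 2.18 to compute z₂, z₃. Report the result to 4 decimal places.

p(4.04) = 30.939264, p(2.18) = -24.639768
z₂ = 2.180000 − (-24.639768)·(2.180000 − 4.040000) / (-24.639768 − 30.939264) = 2.180000 − (45.829968)/(-55.579032) = 3.004591
p(3.004591) = -7.875854
z₃ = 3.004591 − (-7.875854)·(3.004591 − 2.180000) / (-7.875854 − (-24.639768)) = 3.004591 − (-6.494358)/(16.763914) = 3.391992

3.0046, 3.3920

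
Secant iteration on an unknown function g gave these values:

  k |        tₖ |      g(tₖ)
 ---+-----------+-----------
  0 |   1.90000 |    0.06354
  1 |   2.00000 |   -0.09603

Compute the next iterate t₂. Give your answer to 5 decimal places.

1.93982

t₂ = 2.00000 − (-0.09603)·(2.00000 − 1.90000) / (-0.09603 − 0.06354)
   = 2.00000 − (-0.0096030)/(-0.1595700) = 1.9398195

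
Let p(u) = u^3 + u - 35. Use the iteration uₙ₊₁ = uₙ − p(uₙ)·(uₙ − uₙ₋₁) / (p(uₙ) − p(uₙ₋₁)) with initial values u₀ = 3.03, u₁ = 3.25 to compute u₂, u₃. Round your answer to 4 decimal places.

3.1657, 3.1691

p(3.03) = -4.151873, p(3.25) = 2.578125
u₂ = 3.250000 − 2.578125·(3.250000 − 3.030000) / (2.578125 − (-4.151873)) = 3.250000 − (0.567188)/(6.729998) = 3.165722
p(3.165722) = -0.108044
u₃ = 3.165722 − (-0.108044)·(3.165722 − 3.250000) / (-0.108044 − 2.578125) = 3.165722 − (0.009106)/(-2.686169) = 3.169112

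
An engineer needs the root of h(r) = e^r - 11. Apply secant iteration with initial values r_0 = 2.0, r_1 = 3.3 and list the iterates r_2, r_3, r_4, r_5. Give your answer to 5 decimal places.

h(2.0) = -3.6109439, h(3.3) = 16.1126389
r_2 = 3.3000000 − 16.1126389·(3.3000000 − 2.0000000) / (16.1126389 − (-3.6109439)) = 3.3000000 − (20.9464306)/(19.7235828) = 2.2380007
h(2.2380007) = -1.6254298
r_3 = 2.2380007 − (-1.6254298)·(2.2380007 − 3.3000000) / (-1.6254298 − 16.1126389) = 2.2380007 − (1.7262052)/(-17.7380687) = 2.3353171
h(2.3353171) = -0.6672636
r_4 = 2.3353171 − (-0.6672636)·(2.3353171 − 2.2380007) / (-0.6672636 − (-1.6254298)) = 2.3353171 − (-0.0649357)/(0.9581661) = 2.4030880
h(2.4030880) = 0.0572681
r_5 = 2.4030880 − 0.0572681·(2.4030880 − 2.3353171) / (0.0572681 − (-0.6672636)) = 2.4030880 − (0.0038811)/(0.7245318) = 2.3977312

2.23800, 2.33532, 2.40309, 2.39773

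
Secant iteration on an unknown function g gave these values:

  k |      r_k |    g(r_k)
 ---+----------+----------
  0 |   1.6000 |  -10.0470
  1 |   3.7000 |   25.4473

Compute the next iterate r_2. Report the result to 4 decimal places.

2.1944

r_2 = 3.7000 − 25.4473·(3.7000 − 1.6000) / (25.4473 − (-10.0470))
   = 3.7000 − (53.439330)/(35.494300) = 2.194425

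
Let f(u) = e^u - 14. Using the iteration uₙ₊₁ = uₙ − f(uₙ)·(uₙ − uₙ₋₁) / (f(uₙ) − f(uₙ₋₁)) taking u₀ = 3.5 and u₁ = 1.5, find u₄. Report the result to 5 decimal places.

f(3.5) = 19.1154520, f(1.5) = -9.5183109
u₂ = 1.5000000 − (-9.5183109)·(1.5000000 − 3.5000000) / (-9.5183109 − 19.1154520) = 1.5000000 − (19.0366219)/(-28.6337629) = 2.1648313
f(2.1648313) = -5.2868681
u₃ = 2.1648313 − (-5.2868681)·(2.1648313 − 1.5000000) / (-5.2868681 − (-9.5183109)) = 2.1648313 − (-3.5148754)/(4.2314428) = 2.9954878
f(2.9954878) = 5.9951107
u₄ = 2.9954878 − 5.9951107·(2.9954878 − 2.1648313) / (5.9951107 − (-5.2868681)) = 2.9954878 − (4.9798775)/(11.2819788) = 2.5540867

2.55409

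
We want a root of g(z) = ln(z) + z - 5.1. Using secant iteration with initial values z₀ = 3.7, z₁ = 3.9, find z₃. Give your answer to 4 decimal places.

g(3.7) = -0.091667, g(3.9) = 0.160977
z₂ = 3.900000 − 0.160977·(3.900000 − 3.700000) / (0.160977 − (-0.091667)) = 3.900000 − (0.032195)/(0.252644) = 3.772566
g(3.772566) = 0.000322
z₃ = 3.772566 − 0.000322·(3.772566 − 3.900000) / (0.000322 − 0.160977) = 3.772566 − (-0.000041)/(-0.160655) = 3.772311

3.7723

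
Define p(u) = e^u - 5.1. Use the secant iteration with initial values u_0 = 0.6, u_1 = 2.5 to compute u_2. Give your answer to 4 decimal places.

p(0.6) = -3.277881, p(2.5) = 7.082494
u_2 = 2.500000 − 7.082494·(2.500000 − 0.600000) / (7.082494 − (-3.277881)) = 2.500000 − (13.456739)/(10.360375) = 1.201134

1.2011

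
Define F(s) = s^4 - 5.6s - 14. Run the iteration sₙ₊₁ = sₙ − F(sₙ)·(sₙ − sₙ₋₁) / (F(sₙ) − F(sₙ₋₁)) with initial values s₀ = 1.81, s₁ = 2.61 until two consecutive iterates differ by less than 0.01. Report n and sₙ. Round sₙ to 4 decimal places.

F(1.81) = -13.403169, F(2.61) = 17.788706
s₂ = 2.610000 − 17.788706·(0.800000)/(31.191875) = 2.153761;  |Δ| = 0.456239
F(2.153761) = -4.543666
s₃ = 2.153761 − (-4.543666)·(-0.456239)/(-22.332373) = 2.246585;  |Δ| = 0.092825
F(2.246585) = -1.107196
s₄ = 2.246585 − (-1.107196)·(0.092825)/(3.436471) = 2.276493;  |Δ| = 0.029907
F(2.276493) = 0.109105
s₅ = 2.276493 − 0.109105·(0.029907)/(1.216301) = 2.273810;  |Δ| = 0.002683
|s₅ − s₄| = 0.002683 < 0.01

n = 5, sₙ = 2.2738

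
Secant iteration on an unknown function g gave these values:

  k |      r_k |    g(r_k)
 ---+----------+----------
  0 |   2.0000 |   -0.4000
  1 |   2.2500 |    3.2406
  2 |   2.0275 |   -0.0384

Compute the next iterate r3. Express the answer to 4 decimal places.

r3 = 2.0275 − (-0.0384)·(2.0275 − 2.2500) / (-0.0384 − 3.2406)
   = 2.0275 − (0.008544)/(-3.279000) = 2.030106

2.0301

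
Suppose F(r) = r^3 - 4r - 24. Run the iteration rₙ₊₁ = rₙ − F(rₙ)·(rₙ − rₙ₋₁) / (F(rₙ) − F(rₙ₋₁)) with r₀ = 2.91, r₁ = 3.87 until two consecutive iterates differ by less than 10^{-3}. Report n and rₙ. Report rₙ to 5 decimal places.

n = 5, rₙ = 3.34340

F(2.91) = -10.9978290, F(3.87) = 18.4806030
r₂ = 3.8700000 − 18.4806030·(0.9600000)/(29.4784320) = 3.2681573;  |Δ| = 0.6018427
F(3.2681573) = -2.1659241
r₃ = 3.2681573 − (-2.1659241)·(-0.6018427)/(-20.6465271) = 3.3312936;  |Δ| = 0.0631363
F(3.3312936) = -0.3560863
r₄ = 3.3312936 − (-0.3560863)·(0.0631363)/(1.8098378) = 3.3437157;  |Δ| = 0.0124221
F(3.3437157) = 0.0093326
r₅ = 3.3437157 − 0.0093326·(0.0124221)/(0.3654189) = 3.3433985;  |Δ| = 0.0003173
|r₅ − r₄| = 0.0003173 < 10^{-3}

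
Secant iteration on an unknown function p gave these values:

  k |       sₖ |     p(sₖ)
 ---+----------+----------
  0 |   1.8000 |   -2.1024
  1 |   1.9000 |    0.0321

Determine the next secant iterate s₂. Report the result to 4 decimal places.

s₂ = 1.9000 − 0.0321·(1.9000 − 1.8000) / (0.0321 − (-2.1024))
   = 1.9000 − (0.003210)/(2.134500) = 1.898496

1.8985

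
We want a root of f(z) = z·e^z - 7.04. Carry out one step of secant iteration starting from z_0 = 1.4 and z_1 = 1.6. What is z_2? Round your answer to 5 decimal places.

1.52126

f(1.4) = -1.3627200, f(1.6) = 0.8848519
z_2 = 1.6000000 − 0.8848519·(1.6000000 − 1.4000000) / (0.8848519 − (-1.3627200)) = 1.6000000 − (0.1769704)/(2.2475719) = 1.5212615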